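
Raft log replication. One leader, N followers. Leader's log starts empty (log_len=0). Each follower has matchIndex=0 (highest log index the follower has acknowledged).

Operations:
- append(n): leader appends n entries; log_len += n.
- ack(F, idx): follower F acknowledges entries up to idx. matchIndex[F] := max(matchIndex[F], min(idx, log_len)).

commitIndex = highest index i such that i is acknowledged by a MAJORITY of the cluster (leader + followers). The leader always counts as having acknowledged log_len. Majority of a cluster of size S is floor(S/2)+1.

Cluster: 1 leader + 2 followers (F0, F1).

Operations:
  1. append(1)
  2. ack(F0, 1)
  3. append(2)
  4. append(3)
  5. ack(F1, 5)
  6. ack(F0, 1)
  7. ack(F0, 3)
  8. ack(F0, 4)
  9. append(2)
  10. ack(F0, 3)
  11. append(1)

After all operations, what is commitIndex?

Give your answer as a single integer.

Answer: 5

Derivation:
Op 1: append 1 -> log_len=1
Op 2: F0 acks idx 1 -> match: F0=1 F1=0; commitIndex=1
Op 3: append 2 -> log_len=3
Op 4: append 3 -> log_len=6
Op 5: F1 acks idx 5 -> match: F0=1 F1=5; commitIndex=5
Op 6: F0 acks idx 1 -> match: F0=1 F1=5; commitIndex=5
Op 7: F0 acks idx 3 -> match: F0=3 F1=5; commitIndex=5
Op 8: F0 acks idx 4 -> match: F0=4 F1=5; commitIndex=5
Op 9: append 2 -> log_len=8
Op 10: F0 acks idx 3 -> match: F0=4 F1=5; commitIndex=5
Op 11: append 1 -> log_len=9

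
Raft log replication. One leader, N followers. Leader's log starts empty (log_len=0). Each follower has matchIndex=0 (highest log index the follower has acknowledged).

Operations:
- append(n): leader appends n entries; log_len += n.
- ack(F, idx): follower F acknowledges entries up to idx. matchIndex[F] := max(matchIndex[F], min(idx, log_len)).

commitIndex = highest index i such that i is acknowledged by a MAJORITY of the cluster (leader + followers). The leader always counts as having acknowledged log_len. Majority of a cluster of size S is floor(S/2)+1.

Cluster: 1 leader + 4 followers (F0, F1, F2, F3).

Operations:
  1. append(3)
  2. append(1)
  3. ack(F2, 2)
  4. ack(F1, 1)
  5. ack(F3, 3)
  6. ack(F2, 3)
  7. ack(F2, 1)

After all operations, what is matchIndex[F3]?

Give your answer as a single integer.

Answer: 3

Derivation:
Op 1: append 3 -> log_len=3
Op 2: append 1 -> log_len=4
Op 3: F2 acks idx 2 -> match: F0=0 F1=0 F2=2 F3=0; commitIndex=0
Op 4: F1 acks idx 1 -> match: F0=0 F1=1 F2=2 F3=0; commitIndex=1
Op 5: F3 acks idx 3 -> match: F0=0 F1=1 F2=2 F3=3; commitIndex=2
Op 6: F2 acks idx 3 -> match: F0=0 F1=1 F2=3 F3=3; commitIndex=3
Op 7: F2 acks idx 1 -> match: F0=0 F1=1 F2=3 F3=3; commitIndex=3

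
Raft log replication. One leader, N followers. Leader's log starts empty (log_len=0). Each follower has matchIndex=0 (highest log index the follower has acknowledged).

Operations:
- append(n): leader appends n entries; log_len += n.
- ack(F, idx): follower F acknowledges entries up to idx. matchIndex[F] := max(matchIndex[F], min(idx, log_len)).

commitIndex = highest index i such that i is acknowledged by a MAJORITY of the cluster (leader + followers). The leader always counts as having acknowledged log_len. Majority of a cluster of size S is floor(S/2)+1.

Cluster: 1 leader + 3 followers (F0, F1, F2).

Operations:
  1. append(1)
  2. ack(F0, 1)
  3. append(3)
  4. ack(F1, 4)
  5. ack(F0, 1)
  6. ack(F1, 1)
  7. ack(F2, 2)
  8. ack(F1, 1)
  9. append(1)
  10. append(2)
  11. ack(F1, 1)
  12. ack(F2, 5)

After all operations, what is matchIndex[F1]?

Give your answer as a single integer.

Answer: 4

Derivation:
Op 1: append 1 -> log_len=1
Op 2: F0 acks idx 1 -> match: F0=1 F1=0 F2=0; commitIndex=0
Op 3: append 3 -> log_len=4
Op 4: F1 acks idx 4 -> match: F0=1 F1=4 F2=0; commitIndex=1
Op 5: F0 acks idx 1 -> match: F0=1 F1=4 F2=0; commitIndex=1
Op 6: F1 acks idx 1 -> match: F0=1 F1=4 F2=0; commitIndex=1
Op 7: F2 acks idx 2 -> match: F0=1 F1=4 F2=2; commitIndex=2
Op 8: F1 acks idx 1 -> match: F0=1 F1=4 F2=2; commitIndex=2
Op 9: append 1 -> log_len=5
Op 10: append 2 -> log_len=7
Op 11: F1 acks idx 1 -> match: F0=1 F1=4 F2=2; commitIndex=2
Op 12: F2 acks idx 5 -> match: F0=1 F1=4 F2=5; commitIndex=4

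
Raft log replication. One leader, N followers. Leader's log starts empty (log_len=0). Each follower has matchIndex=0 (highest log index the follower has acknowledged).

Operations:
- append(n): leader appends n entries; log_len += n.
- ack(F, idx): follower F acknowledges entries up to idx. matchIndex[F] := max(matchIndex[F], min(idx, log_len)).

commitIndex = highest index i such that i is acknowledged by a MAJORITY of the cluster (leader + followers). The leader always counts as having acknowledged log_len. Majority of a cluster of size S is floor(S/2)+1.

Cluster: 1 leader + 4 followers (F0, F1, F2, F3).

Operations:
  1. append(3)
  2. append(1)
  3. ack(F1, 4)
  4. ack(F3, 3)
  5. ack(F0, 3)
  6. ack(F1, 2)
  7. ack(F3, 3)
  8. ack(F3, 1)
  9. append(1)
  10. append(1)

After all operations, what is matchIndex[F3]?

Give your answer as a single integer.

Op 1: append 3 -> log_len=3
Op 2: append 1 -> log_len=4
Op 3: F1 acks idx 4 -> match: F0=0 F1=4 F2=0 F3=0; commitIndex=0
Op 4: F3 acks idx 3 -> match: F0=0 F1=4 F2=0 F3=3; commitIndex=3
Op 5: F0 acks idx 3 -> match: F0=3 F1=4 F2=0 F3=3; commitIndex=3
Op 6: F1 acks idx 2 -> match: F0=3 F1=4 F2=0 F3=3; commitIndex=3
Op 7: F3 acks idx 3 -> match: F0=3 F1=4 F2=0 F3=3; commitIndex=3
Op 8: F3 acks idx 1 -> match: F0=3 F1=4 F2=0 F3=3; commitIndex=3
Op 9: append 1 -> log_len=5
Op 10: append 1 -> log_len=6

Answer: 3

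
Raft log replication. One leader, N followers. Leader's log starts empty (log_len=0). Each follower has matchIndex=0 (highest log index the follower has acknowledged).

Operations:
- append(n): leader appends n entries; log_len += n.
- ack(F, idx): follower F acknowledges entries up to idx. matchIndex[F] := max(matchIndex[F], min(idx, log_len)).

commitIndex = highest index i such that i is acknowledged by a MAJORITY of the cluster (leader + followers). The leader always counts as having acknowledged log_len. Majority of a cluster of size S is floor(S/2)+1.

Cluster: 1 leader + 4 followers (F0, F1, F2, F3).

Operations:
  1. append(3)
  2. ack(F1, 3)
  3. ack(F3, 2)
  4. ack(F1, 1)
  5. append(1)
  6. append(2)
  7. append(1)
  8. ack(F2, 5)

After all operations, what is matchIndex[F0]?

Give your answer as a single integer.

Answer: 0

Derivation:
Op 1: append 3 -> log_len=3
Op 2: F1 acks idx 3 -> match: F0=0 F1=3 F2=0 F3=0; commitIndex=0
Op 3: F3 acks idx 2 -> match: F0=0 F1=3 F2=0 F3=2; commitIndex=2
Op 4: F1 acks idx 1 -> match: F0=0 F1=3 F2=0 F3=2; commitIndex=2
Op 5: append 1 -> log_len=4
Op 6: append 2 -> log_len=6
Op 7: append 1 -> log_len=7
Op 8: F2 acks idx 5 -> match: F0=0 F1=3 F2=5 F3=2; commitIndex=3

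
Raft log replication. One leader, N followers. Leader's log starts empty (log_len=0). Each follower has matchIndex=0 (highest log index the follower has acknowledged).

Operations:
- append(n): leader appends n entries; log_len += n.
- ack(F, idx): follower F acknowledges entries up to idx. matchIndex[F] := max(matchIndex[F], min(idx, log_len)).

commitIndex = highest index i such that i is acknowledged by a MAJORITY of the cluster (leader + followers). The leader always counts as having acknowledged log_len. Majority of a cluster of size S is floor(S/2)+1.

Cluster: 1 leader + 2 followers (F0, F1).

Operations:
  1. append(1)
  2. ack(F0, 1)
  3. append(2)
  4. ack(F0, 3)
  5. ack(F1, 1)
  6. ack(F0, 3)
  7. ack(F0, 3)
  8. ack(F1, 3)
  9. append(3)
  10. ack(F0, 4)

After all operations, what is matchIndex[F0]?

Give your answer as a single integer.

Op 1: append 1 -> log_len=1
Op 2: F0 acks idx 1 -> match: F0=1 F1=0; commitIndex=1
Op 3: append 2 -> log_len=3
Op 4: F0 acks idx 3 -> match: F0=3 F1=0; commitIndex=3
Op 5: F1 acks idx 1 -> match: F0=3 F1=1; commitIndex=3
Op 6: F0 acks idx 3 -> match: F0=3 F1=1; commitIndex=3
Op 7: F0 acks idx 3 -> match: F0=3 F1=1; commitIndex=3
Op 8: F1 acks idx 3 -> match: F0=3 F1=3; commitIndex=3
Op 9: append 3 -> log_len=6
Op 10: F0 acks idx 4 -> match: F0=4 F1=3; commitIndex=4

Answer: 4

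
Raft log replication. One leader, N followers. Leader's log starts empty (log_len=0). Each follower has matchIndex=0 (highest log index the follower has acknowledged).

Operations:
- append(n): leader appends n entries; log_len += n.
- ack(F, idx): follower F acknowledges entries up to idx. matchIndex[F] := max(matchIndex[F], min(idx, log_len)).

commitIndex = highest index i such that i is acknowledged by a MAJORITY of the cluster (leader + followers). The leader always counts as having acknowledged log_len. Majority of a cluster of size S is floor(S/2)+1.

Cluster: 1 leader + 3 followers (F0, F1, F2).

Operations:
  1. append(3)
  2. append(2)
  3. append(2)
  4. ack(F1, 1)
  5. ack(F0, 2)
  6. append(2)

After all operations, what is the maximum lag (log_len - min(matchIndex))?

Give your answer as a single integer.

Answer: 9

Derivation:
Op 1: append 3 -> log_len=3
Op 2: append 2 -> log_len=5
Op 3: append 2 -> log_len=7
Op 4: F1 acks idx 1 -> match: F0=0 F1=1 F2=0; commitIndex=0
Op 5: F0 acks idx 2 -> match: F0=2 F1=1 F2=0; commitIndex=1
Op 6: append 2 -> log_len=9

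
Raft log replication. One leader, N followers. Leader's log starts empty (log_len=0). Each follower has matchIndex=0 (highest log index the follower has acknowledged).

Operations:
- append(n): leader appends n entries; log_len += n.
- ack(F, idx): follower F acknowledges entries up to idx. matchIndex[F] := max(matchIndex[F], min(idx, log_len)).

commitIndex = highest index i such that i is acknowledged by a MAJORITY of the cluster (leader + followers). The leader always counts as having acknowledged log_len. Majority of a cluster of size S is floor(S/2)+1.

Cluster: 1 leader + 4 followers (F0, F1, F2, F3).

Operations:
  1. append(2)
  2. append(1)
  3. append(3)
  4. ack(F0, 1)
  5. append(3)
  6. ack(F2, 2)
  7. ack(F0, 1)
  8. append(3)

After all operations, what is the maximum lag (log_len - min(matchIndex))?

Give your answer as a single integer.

Op 1: append 2 -> log_len=2
Op 2: append 1 -> log_len=3
Op 3: append 3 -> log_len=6
Op 4: F0 acks idx 1 -> match: F0=1 F1=0 F2=0 F3=0; commitIndex=0
Op 5: append 3 -> log_len=9
Op 6: F2 acks idx 2 -> match: F0=1 F1=0 F2=2 F3=0; commitIndex=1
Op 7: F0 acks idx 1 -> match: F0=1 F1=0 F2=2 F3=0; commitIndex=1
Op 8: append 3 -> log_len=12

Answer: 12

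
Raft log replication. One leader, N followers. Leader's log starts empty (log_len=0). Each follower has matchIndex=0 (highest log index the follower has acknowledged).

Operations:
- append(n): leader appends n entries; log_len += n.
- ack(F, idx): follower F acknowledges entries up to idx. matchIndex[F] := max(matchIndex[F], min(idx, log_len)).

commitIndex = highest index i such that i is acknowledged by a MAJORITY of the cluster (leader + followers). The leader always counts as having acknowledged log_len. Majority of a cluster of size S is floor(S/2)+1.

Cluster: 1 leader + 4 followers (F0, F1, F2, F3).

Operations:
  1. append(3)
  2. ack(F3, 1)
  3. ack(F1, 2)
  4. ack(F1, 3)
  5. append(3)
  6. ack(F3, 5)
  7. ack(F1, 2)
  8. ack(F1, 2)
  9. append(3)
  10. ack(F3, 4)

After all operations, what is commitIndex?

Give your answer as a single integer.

Answer: 3

Derivation:
Op 1: append 3 -> log_len=3
Op 2: F3 acks idx 1 -> match: F0=0 F1=0 F2=0 F3=1; commitIndex=0
Op 3: F1 acks idx 2 -> match: F0=0 F1=2 F2=0 F3=1; commitIndex=1
Op 4: F1 acks idx 3 -> match: F0=0 F1=3 F2=0 F3=1; commitIndex=1
Op 5: append 3 -> log_len=6
Op 6: F3 acks idx 5 -> match: F0=0 F1=3 F2=0 F3=5; commitIndex=3
Op 7: F1 acks idx 2 -> match: F0=0 F1=3 F2=0 F3=5; commitIndex=3
Op 8: F1 acks idx 2 -> match: F0=0 F1=3 F2=0 F3=5; commitIndex=3
Op 9: append 3 -> log_len=9
Op 10: F3 acks idx 4 -> match: F0=0 F1=3 F2=0 F3=5; commitIndex=3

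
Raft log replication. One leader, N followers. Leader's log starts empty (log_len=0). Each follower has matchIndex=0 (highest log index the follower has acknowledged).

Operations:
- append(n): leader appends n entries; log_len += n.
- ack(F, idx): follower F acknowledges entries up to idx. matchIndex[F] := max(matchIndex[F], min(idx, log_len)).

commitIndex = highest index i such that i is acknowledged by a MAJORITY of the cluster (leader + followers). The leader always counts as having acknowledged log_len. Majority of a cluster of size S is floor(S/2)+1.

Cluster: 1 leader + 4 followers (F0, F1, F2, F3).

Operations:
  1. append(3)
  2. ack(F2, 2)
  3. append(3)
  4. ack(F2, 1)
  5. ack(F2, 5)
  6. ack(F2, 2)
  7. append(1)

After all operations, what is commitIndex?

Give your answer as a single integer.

Answer: 0

Derivation:
Op 1: append 3 -> log_len=3
Op 2: F2 acks idx 2 -> match: F0=0 F1=0 F2=2 F3=0; commitIndex=0
Op 3: append 3 -> log_len=6
Op 4: F2 acks idx 1 -> match: F0=0 F1=0 F2=2 F3=0; commitIndex=0
Op 5: F2 acks idx 5 -> match: F0=0 F1=0 F2=5 F3=0; commitIndex=0
Op 6: F2 acks idx 2 -> match: F0=0 F1=0 F2=5 F3=0; commitIndex=0
Op 7: append 1 -> log_len=7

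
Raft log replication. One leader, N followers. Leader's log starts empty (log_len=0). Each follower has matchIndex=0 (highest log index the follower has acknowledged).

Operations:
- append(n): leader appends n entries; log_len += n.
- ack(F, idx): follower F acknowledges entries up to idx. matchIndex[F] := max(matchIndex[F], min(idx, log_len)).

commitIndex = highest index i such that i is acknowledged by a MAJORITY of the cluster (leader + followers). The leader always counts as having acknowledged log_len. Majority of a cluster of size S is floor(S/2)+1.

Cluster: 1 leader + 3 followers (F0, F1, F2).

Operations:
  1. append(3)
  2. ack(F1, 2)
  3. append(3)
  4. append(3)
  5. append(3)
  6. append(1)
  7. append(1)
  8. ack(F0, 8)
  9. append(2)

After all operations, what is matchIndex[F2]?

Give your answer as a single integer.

Answer: 0

Derivation:
Op 1: append 3 -> log_len=3
Op 2: F1 acks idx 2 -> match: F0=0 F1=2 F2=0; commitIndex=0
Op 3: append 3 -> log_len=6
Op 4: append 3 -> log_len=9
Op 5: append 3 -> log_len=12
Op 6: append 1 -> log_len=13
Op 7: append 1 -> log_len=14
Op 8: F0 acks idx 8 -> match: F0=8 F1=2 F2=0; commitIndex=2
Op 9: append 2 -> log_len=16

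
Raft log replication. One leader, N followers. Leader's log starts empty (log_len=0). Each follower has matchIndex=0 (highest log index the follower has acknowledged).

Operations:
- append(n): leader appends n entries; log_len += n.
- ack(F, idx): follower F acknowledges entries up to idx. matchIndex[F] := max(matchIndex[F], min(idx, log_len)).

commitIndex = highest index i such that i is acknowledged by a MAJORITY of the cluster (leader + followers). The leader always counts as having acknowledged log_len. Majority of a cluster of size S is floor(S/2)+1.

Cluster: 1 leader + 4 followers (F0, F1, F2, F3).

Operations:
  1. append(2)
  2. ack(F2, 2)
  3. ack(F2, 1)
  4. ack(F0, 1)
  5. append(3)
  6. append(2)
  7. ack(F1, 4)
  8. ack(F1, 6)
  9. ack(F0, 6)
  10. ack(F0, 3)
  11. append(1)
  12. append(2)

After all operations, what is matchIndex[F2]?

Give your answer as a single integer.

Answer: 2

Derivation:
Op 1: append 2 -> log_len=2
Op 2: F2 acks idx 2 -> match: F0=0 F1=0 F2=2 F3=0; commitIndex=0
Op 3: F2 acks idx 1 -> match: F0=0 F1=0 F2=2 F3=0; commitIndex=0
Op 4: F0 acks idx 1 -> match: F0=1 F1=0 F2=2 F3=0; commitIndex=1
Op 5: append 3 -> log_len=5
Op 6: append 2 -> log_len=7
Op 7: F1 acks idx 4 -> match: F0=1 F1=4 F2=2 F3=0; commitIndex=2
Op 8: F1 acks idx 6 -> match: F0=1 F1=6 F2=2 F3=0; commitIndex=2
Op 9: F0 acks idx 6 -> match: F0=6 F1=6 F2=2 F3=0; commitIndex=6
Op 10: F0 acks idx 3 -> match: F0=6 F1=6 F2=2 F3=0; commitIndex=6
Op 11: append 1 -> log_len=8
Op 12: append 2 -> log_len=10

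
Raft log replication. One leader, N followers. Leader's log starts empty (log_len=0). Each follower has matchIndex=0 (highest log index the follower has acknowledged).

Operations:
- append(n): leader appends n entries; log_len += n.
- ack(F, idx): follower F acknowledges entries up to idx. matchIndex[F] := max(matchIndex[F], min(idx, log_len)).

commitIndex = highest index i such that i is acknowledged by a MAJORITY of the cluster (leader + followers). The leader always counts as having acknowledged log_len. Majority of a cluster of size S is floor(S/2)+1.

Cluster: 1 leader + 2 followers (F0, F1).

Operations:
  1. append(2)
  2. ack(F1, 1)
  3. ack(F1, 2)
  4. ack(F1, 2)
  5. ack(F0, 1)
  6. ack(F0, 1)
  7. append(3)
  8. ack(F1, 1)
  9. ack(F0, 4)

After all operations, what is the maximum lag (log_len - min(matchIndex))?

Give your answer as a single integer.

Op 1: append 2 -> log_len=2
Op 2: F1 acks idx 1 -> match: F0=0 F1=1; commitIndex=1
Op 3: F1 acks idx 2 -> match: F0=0 F1=2; commitIndex=2
Op 4: F1 acks idx 2 -> match: F0=0 F1=2; commitIndex=2
Op 5: F0 acks idx 1 -> match: F0=1 F1=2; commitIndex=2
Op 6: F0 acks idx 1 -> match: F0=1 F1=2; commitIndex=2
Op 7: append 3 -> log_len=5
Op 8: F1 acks idx 1 -> match: F0=1 F1=2; commitIndex=2
Op 9: F0 acks idx 4 -> match: F0=4 F1=2; commitIndex=4

Answer: 3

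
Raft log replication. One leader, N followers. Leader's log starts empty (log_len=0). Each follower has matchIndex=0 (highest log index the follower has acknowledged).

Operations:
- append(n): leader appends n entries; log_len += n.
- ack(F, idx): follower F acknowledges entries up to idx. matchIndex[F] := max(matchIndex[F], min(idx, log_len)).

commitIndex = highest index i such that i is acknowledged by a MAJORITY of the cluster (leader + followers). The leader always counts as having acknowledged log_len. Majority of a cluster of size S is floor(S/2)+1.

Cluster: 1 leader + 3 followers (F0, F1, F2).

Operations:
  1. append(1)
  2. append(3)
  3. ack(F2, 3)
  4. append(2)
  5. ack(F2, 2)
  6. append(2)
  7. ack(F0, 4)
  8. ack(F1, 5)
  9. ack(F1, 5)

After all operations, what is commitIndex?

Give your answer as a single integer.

Op 1: append 1 -> log_len=1
Op 2: append 3 -> log_len=4
Op 3: F2 acks idx 3 -> match: F0=0 F1=0 F2=3; commitIndex=0
Op 4: append 2 -> log_len=6
Op 5: F2 acks idx 2 -> match: F0=0 F1=0 F2=3; commitIndex=0
Op 6: append 2 -> log_len=8
Op 7: F0 acks idx 4 -> match: F0=4 F1=0 F2=3; commitIndex=3
Op 8: F1 acks idx 5 -> match: F0=4 F1=5 F2=3; commitIndex=4
Op 9: F1 acks idx 5 -> match: F0=4 F1=5 F2=3; commitIndex=4

Answer: 4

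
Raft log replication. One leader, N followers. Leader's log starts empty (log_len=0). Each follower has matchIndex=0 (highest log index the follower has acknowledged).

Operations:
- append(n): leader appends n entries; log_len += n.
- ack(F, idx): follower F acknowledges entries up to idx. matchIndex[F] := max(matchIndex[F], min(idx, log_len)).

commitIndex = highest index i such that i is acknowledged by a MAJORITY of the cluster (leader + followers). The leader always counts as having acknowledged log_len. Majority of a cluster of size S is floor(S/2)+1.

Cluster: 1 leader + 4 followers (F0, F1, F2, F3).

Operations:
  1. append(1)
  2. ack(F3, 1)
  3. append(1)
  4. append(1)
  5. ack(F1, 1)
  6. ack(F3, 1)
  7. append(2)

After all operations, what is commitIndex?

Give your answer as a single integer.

Op 1: append 1 -> log_len=1
Op 2: F3 acks idx 1 -> match: F0=0 F1=0 F2=0 F3=1; commitIndex=0
Op 3: append 1 -> log_len=2
Op 4: append 1 -> log_len=3
Op 5: F1 acks idx 1 -> match: F0=0 F1=1 F2=0 F3=1; commitIndex=1
Op 6: F3 acks idx 1 -> match: F0=0 F1=1 F2=0 F3=1; commitIndex=1
Op 7: append 2 -> log_len=5

Answer: 1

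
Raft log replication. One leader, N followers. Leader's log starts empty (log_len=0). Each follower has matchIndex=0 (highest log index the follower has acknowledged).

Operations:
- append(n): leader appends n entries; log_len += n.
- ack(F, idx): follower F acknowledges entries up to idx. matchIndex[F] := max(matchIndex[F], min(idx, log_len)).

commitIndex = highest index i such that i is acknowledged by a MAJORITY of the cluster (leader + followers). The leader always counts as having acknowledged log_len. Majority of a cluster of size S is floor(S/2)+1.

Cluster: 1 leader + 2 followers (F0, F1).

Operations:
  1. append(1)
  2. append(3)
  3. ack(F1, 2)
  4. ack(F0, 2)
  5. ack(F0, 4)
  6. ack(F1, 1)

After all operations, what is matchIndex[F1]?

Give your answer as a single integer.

Answer: 2

Derivation:
Op 1: append 1 -> log_len=1
Op 2: append 3 -> log_len=4
Op 3: F1 acks idx 2 -> match: F0=0 F1=2; commitIndex=2
Op 4: F0 acks idx 2 -> match: F0=2 F1=2; commitIndex=2
Op 5: F0 acks idx 4 -> match: F0=4 F1=2; commitIndex=4
Op 6: F1 acks idx 1 -> match: F0=4 F1=2; commitIndex=4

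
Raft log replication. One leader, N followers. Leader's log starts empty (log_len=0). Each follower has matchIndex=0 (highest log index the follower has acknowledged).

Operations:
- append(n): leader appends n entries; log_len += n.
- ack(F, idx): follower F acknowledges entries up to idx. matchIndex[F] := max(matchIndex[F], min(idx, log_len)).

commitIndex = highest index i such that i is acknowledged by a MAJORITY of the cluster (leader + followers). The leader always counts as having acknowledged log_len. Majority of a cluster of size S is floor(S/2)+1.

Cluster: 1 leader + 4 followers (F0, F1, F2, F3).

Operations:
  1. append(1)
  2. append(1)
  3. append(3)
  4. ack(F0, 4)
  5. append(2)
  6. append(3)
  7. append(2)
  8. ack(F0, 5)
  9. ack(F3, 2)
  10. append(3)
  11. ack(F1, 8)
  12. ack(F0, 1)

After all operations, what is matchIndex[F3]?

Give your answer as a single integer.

Op 1: append 1 -> log_len=1
Op 2: append 1 -> log_len=2
Op 3: append 3 -> log_len=5
Op 4: F0 acks idx 4 -> match: F0=4 F1=0 F2=0 F3=0; commitIndex=0
Op 5: append 2 -> log_len=7
Op 6: append 3 -> log_len=10
Op 7: append 2 -> log_len=12
Op 8: F0 acks idx 5 -> match: F0=5 F1=0 F2=0 F3=0; commitIndex=0
Op 9: F3 acks idx 2 -> match: F0=5 F1=0 F2=0 F3=2; commitIndex=2
Op 10: append 3 -> log_len=15
Op 11: F1 acks idx 8 -> match: F0=5 F1=8 F2=0 F3=2; commitIndex=5
Op 12: F0 acks idx 1 -> match: F0=5 F1=8 F2=0 F3=2; commitIndex=5

Answer: 2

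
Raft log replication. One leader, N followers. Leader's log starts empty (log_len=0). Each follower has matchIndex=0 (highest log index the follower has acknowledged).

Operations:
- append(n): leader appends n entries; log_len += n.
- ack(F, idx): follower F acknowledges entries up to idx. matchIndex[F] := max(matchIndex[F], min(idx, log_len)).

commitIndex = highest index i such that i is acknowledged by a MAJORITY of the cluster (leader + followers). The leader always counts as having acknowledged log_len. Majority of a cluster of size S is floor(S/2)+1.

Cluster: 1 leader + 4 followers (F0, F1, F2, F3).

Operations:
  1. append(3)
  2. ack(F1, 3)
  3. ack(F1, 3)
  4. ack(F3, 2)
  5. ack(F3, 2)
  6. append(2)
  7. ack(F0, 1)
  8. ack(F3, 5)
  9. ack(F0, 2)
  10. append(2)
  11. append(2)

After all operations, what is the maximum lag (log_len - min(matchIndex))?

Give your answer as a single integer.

Answer: 9

Derivation:
Op 1: append 3 -> log_len=3
Op 2: F1 acks idx 3 -> match: F0=0 F1=3 F2=0 F3=0; commitIndex=0
Op 3: F1 acks idx 3 -> match: F0=0 F1=3 F2=0 F3=0; commitIndex=0
Op 4: F3 acks idx 2 -> match: F0=0 F1=3 F2=0 F3=2; commitIndex=2
Op 5: F3 acks idx 2 -> match: F0=0 F1=3 F2=0 F3=2; commitIndex=2
Op 6: append 2 -> log_len=5
Op 7: F0 acks idx 1 -> match: F0=1 F1=3 F2=0 F3=2; commitIndex=2
Op 8: F3 acks idx 5 -> match: F0=1 F1=3 F2=0 F3=5; commitIndex=3
Op 9: F0 acks idx 2 -> match: F0=2 F1=3 F2=0 F3=5; commitIndex=3
Op 10: append 2 -> log_len=7
Op 11: append 2 -> log_len=9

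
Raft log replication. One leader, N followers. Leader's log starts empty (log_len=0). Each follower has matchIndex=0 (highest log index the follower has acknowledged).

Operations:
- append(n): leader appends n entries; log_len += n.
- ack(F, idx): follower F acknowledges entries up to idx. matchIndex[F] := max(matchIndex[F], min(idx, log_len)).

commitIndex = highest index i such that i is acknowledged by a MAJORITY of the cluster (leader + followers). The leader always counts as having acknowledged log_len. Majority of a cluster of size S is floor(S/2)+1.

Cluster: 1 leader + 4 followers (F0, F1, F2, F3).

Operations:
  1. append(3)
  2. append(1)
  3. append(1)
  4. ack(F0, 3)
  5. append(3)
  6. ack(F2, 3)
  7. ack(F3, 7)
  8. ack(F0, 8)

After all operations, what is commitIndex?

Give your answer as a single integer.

Op 1: append 3 -> log_len=3
Op 2: append 1 -> log_len=4
Op 3: append 1 -> log_len=5
Op 4: F0 acks idx 3 -> match: F0=3 F1=0 F2=0 F3=0; commitIndex=0
Op 5: append 3 -> log_len=8
Op 6: F2 acks idx 3 -> match: F0=3 F1=0 F2=3 F3=0; commitIndex=3
Op 7: F3 acks idx 7 -> match: F0=3 F1=0 F2=3 F3=7; commitIndex=3
Op 8: F0 acks idx 8 -> match: F0=8 F1=0 F2=3 F3=7; commitIndex=7

Answer: 7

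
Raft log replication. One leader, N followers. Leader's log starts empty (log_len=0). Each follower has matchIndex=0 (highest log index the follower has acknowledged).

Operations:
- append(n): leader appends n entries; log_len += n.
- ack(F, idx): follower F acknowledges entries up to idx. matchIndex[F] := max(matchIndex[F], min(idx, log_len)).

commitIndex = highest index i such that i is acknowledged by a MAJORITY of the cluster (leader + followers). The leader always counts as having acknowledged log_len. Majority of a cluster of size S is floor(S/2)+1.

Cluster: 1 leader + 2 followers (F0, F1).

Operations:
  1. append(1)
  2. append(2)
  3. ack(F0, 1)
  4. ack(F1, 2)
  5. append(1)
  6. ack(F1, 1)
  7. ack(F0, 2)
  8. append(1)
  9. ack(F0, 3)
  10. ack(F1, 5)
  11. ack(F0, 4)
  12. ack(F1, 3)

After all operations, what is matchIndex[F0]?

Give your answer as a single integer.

Answer: 4

Derivation:
Op 1: append 1 -> log_len=1
Op 2: append 2 -> log_len=3
Op 3: F0 acks idx 1 -> match: F0=1 F1=0; commitIndex=1
Op 4: F1 acks idx 2 -> match: F0=1 F1=2; commitIndex=2
Op 5: append 1 -> log_len=4
Op 6: F1 acks idx 1 -> match: F0=1 F1=2; commitIndex=2
Op 7: F0 acks idx 2 -> match: F0=2 F1=2; commitIndex=2
Op 8: append 1 -> log_len=5
Op 9: F0 acks idx 3 -> match: F0=3 F1=2; commitIndex=3
Op 10: F1 acks idx 5 -> match: F0=3 F1=5; commitIndex=5
Op 11: F0 acks idx 4 -> match: F0=4 F1=5; commitIndex=5
Op 12: F1 acks idx 3 -> match: F0=4 F1=5; commitIndex=5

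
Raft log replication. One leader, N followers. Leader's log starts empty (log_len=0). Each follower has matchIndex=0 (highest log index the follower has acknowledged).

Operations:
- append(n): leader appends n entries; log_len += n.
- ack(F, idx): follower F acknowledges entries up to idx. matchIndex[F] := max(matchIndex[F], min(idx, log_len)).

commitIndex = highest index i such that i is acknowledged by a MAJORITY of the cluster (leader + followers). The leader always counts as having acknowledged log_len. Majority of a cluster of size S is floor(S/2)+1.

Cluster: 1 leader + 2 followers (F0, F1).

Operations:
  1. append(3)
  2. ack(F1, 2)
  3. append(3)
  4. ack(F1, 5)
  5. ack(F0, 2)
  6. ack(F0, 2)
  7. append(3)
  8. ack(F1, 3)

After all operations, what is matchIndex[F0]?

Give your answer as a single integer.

Answer: 2

Derivation:
Op 1: append 3 -> log_len=3
Op 2: F1 acks idx 2 -> match: F0=0 F1=2; commitIndex=2
Op 3: append 3 -> log_len=6
Op 4: F1 acks idx 5 -> match: F0=0 F1=5; commitIndex=5
Op 5: F0 acks idx 2 -> match: F0=2 F1=5; commitIndex=5
Op 6: F0 acks idx 2 -> match: F0=2 F1=5; commitIndex=5
Op 7: append 3 -> log_len=9
Op 8: F1 acks idx 3 -> match: F0=2 F1=5; commitIndex=5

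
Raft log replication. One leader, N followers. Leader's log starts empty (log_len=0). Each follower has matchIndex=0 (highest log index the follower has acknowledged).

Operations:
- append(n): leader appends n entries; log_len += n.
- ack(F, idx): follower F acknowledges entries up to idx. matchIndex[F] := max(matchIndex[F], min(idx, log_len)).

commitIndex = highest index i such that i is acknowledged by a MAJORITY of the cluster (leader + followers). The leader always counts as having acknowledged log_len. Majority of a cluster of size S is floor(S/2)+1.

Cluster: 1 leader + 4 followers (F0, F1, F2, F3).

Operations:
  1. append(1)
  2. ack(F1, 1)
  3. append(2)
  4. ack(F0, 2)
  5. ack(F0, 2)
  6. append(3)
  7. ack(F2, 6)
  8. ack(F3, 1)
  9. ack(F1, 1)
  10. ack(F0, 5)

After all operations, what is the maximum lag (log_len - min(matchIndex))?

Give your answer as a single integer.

Answer: 5

Derivation:
Op 1: append 1 -> log_len=1
Op 2: F1 acks idx 1 -> match: F0=0 F1=1 F2=0 F3=0; commitIndex=0
Op 3: append 2 -> log_len=3
Op 4: F0 acks idx 2 -> match: F0=2 F1=1 F2=0 F3=0; commitIndex=1
Op 5: F0 acks idx 2 -> match: F0=2 F1=1 F2=0 F3=0; commitIndex=1
Op 6: append 3 -> log_len=6
Op 7: F2 acks idx 6 -> match: F0=2 F1=1 F2=6 F3=0; commitIndex=2
Op 8: F3 acks idx 1 -> match: F0=2 F1=1 F2=6 F3=1; commitIndex=2
Op 9: F1 acks idx 1 -> match: F0=2 F1=1 F2=6 F3=1; commitIndex=2
Op 10: F0 acks idx 5 -> match: F0=5 F1=1 F2=6 F3=1; commitIndex=5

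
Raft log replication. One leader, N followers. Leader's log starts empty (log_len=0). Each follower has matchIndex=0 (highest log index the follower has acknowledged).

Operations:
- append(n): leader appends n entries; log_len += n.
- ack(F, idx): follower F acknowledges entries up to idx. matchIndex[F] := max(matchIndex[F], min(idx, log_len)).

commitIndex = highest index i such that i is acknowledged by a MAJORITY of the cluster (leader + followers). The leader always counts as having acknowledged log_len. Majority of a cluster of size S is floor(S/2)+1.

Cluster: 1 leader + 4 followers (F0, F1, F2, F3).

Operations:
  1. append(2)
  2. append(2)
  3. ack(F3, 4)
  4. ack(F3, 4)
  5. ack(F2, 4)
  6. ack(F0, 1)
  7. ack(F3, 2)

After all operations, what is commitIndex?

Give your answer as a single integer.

Op 1: append 2 -> log_len=2
Op 2: append 2 -> log_len=4
Op 3: F3 acks idx 4 -> match: F0=0 F1=0 F2=0 F3=4; commitIndex=0
Op 4: F3 acks idx 4 -> match: F0=0 F1=0 F2=0 F3=4; commitIndex=0
Op 5: F2 acks idx 4 -> match: F0=0 F1=0 F2=4 F3=4; commitIndex=4
Op 6: F0 acks idx 1 -> match: F0=1 F1=0 F2=4 F3=4; commitIndex=4
Op 7: F3 acks idx 2 -> match: F0=1 F1=0 F2=4 F3=4; commitIndex=4

Answer: 4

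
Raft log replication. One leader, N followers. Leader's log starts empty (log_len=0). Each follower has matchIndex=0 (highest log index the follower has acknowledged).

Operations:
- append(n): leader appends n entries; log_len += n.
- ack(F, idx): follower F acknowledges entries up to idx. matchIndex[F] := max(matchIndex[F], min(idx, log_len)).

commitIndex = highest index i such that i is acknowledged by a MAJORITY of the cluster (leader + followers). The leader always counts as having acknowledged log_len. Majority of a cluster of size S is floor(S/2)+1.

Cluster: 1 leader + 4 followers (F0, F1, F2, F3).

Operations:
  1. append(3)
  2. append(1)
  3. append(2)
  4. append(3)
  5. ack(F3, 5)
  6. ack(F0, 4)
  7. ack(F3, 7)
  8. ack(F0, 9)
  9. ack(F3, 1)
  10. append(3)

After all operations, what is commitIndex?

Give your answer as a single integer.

Op 1: append 3 -> log_len=3
Op 2: append 1 -> log_len=4
Op 3: append 2 -> log_len=6
Op 4: append 3 -> log_len=9
Op 5: F3 acks idx 5 -> match: F0=0 F1=0 F2=0 F3=5; commitIndex=0
Op 6: F0 acks idx 4 -> match: F0=4 F1=0 F2=0 F3=5; commitIndex=4
Op 7: F3 acks idx 7 -> match: F0=4 F1=0 F2=0 F3=7; commitIndex=4
Op 8: F0 acks idx 9 -> match: F0=9 F1=0 F2=0 F3=7; commitIndex=7
Op 9: F3 acks idx 1 -> match: F0=9 F1=0 F2=0 F3=7; commitIndex=7
Op 10: append 3 -> log_len=12

Answer: 7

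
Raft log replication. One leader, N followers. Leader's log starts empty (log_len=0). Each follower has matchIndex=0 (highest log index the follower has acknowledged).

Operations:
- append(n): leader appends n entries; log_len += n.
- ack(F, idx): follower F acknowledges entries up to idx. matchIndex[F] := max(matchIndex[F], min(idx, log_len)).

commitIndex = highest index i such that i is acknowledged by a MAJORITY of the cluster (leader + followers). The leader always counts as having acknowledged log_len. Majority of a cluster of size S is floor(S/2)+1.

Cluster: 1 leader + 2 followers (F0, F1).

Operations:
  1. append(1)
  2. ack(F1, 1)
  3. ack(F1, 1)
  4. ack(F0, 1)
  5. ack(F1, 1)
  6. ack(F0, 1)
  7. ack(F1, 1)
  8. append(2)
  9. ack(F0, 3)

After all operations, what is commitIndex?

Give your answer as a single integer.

Op 1: append 1 -> log_len=1
Op 2: F1 acks idx 1 -> match: F0=0 F1=1; commitIndex=1
Op 3: F1 acks idx 1 -> match: F0=0 F1=1; commitIndex=1
Op 4: F0 acks idx 1 -> match: F0=1 F1=1; commitIndex=1
Op 5: F1 acks idx 1 -> match: F0=1 F1=1; commitIndex=1
Op 6: F0 acks idx 1 -> match: F0=1 F1=1; commitIndex=1
Op 7: F1 acks idx 1 -> match: F0=1 F1=1; commitIndex=1
Op 8: append 2 -> log_len=3
Op 9: F0 acks idx 3 -> match: F0=3 F1=1; commitIndex=3

Answer: 3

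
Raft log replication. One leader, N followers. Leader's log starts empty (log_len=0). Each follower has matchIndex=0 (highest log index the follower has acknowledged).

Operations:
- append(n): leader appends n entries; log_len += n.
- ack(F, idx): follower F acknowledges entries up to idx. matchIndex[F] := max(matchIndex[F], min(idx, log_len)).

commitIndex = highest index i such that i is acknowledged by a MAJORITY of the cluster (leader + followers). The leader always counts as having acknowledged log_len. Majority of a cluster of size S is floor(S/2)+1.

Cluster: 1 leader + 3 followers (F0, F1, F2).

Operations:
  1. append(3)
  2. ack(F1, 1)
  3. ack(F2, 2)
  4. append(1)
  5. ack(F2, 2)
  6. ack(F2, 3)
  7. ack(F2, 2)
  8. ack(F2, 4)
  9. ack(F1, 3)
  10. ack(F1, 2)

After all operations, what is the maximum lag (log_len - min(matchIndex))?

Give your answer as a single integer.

Op 1: append 3 -> log_len=3
Op 2: F1 acks idx 1 -> match: F0=0 F1=1 F2=0; commitIndex=0
Op 3: F2 acks idx 2 -> match: F0=0 F1=1 F2=2; commitIndex=1
Op 4: append 1 -> log_len=4
Op 5: F2 acks idx 2 -> match: F0=0 F1=1 F2=2; commitIndex=1
Op 6: F2 acks idx 3 -> match: F0=0 F1=1 F2=3; commitIndex=1
Op 7: F2 acks idx 2 -> match: F0=0 F1=1 F2=3; commitIndex=1
Op 8: F2 acks idx 4 -> match: F0=0 F1=1 F2=4; commitIndex=1
Op 9: F1 acks idx 3 -> match: F0=0 F1=3 F2=4; commitIndex=3
Op 10: F1 acks idx 2 -> match: F0=0 F1=3 F2=4; commitIndex=3

Answer: 4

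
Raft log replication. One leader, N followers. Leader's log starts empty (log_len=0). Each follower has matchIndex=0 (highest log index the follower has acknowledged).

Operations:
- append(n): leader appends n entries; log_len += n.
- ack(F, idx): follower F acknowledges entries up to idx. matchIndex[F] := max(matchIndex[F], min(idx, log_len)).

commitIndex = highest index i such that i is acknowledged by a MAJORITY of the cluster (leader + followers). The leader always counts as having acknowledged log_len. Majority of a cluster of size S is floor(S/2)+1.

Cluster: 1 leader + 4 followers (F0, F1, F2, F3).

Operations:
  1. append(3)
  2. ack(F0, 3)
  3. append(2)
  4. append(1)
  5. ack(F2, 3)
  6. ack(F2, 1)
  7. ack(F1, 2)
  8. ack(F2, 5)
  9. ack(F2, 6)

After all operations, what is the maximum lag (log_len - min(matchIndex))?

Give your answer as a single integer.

Op 1: append 3 -> log_len=3
Op 2: F0 acks idx 3 -> match: F0=3 F1=0 F2=0 F3=0; commitIndex=0
Op 3: append 2 -> log_len=5
Op 4: append 1 -> log_len=6
Op 5: F2 acks idx 3 -> match: F0=3 F1=0 F2=3 F3=0; commitIndex=3
Op 6: F2 acks idx 1 -> match: F0=3 F1=0 F2=3 F3=0; commitIndex=3
Op 7: F1 acks idx 2 -> match: F0=3 F1=2 F2=3 F3=0; commitIndex=3
Op 8: F2 acks idx 5 -> match: F0=3 F1=2 F2=5 F3=0; commitIndex=3
Op 9: F2 acks idx 6 -> match: F0=3 F1=2 F2=6 F3=0; commitIndex=3

Answer: 6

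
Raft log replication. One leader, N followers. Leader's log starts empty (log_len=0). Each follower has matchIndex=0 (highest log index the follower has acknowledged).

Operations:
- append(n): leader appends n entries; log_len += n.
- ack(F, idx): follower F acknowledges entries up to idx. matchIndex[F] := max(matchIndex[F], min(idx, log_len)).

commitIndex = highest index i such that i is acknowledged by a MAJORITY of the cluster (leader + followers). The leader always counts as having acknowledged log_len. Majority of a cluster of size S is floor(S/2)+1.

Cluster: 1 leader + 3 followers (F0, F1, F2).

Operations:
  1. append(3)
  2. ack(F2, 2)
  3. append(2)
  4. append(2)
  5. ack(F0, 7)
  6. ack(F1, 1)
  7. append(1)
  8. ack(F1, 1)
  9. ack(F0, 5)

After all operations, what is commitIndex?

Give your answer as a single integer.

Answer: 2

Derivation:
Op 1: append 3 -> log_len=3
Op 2: F2 acks idx 2 -> match: F0=0 F1=0 F2=2; commitIndex=0
Op 3: append 2 -> log_len=5
Op 4: append 2 -> log_len=7
Op 5: F0 acks idx 7 -> match: F0=7 F1=0 F2=2; commitIndex=2
Op 6: F1 acks idx 1 -> match: F0=7 F1=1 F2=2; commitIndex=2
Op 7: append 1 -> log_len=8
Op 8: F1 acks idx 1 -> match: F0=7 F1=1 F2=2; commitIndex=2
Op 9: F0 acks idx 5 -> match: F0=7 F1=1 F2=2; commitIndex=2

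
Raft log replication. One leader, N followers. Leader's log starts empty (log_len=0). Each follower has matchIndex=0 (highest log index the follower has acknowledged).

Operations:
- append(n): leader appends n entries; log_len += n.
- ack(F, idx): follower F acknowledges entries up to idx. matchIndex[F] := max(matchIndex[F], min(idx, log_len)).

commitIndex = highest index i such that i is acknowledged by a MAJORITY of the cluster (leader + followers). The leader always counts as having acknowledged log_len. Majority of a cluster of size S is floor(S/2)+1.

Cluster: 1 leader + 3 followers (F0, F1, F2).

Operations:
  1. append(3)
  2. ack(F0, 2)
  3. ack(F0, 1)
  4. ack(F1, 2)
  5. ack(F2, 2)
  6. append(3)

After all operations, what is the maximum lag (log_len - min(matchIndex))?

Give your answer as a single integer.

Op 1: append 3 -> log_len=3
Op 2: F0 acks idx 2 -> match: F0=2 F1=0 F2=0; commitIndex=0
Op 3: F0 acks idx 1 -> match: F0=2 F1=0 F2=0; commitIndex=0
Op 4: F1 acks idx 2 -> match: F0=2 F1=2 F2=0; commitIndex=2
Op 5: F2 acks idx 2 -> match: F0=2 F1=2 F2=2; commitIndex=2
Op 6: append 3 -> log_len=6

Answer: 4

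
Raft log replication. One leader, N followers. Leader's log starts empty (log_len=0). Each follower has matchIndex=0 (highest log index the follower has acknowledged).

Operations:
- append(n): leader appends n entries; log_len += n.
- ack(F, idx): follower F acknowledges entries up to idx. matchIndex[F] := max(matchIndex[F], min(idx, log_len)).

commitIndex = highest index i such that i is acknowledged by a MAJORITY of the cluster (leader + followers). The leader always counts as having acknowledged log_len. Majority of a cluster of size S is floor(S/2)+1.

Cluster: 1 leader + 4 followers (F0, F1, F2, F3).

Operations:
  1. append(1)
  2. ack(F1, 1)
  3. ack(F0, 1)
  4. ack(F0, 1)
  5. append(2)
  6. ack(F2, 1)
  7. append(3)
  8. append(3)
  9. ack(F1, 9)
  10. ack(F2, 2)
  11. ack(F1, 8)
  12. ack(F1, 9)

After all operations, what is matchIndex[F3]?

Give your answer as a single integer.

Op 1: append 1 -> log_len=1
Op 2: F1 acks idx 1 -> match: F0=0 F1=1 F2=0 F3=0; commitIndex=0
Op 3: F0 acks idx 1 -> match: F0=1 F1=1 F2=0 F3=0; commitIndex=1
Op 4: F0 acks idx 1 -> match: F0=1 F1=1 F2=0 F3=0; commitIndex=1
Op 5: append 2 -> log_len=3
Op 6: F2 acks idx 1 -> match: F0=1 F1=1 F2=1 F3=0; commitIndex=1
Op 7: append 3 -> log_len=6
Op 8: append 3 -> log_len=9
Op 9: F1 acks idx 9 -> match: F0=1 F1=9 F2=1 F3=0; commitIndex=1
Op 10: F2 acks idx 2 -> match: F0=1 F1=9 F2=2 F3=0; commitIndex=2
Op 11: F1 acks idx 8 -> match: F0=1 F1=9 F2=2 F3=0; commitIndex=2
Op 12: F1 acks idx 9 -> match: F0=1 F1=9 F2=2 F3=0; commitIndex=2

Answer: 0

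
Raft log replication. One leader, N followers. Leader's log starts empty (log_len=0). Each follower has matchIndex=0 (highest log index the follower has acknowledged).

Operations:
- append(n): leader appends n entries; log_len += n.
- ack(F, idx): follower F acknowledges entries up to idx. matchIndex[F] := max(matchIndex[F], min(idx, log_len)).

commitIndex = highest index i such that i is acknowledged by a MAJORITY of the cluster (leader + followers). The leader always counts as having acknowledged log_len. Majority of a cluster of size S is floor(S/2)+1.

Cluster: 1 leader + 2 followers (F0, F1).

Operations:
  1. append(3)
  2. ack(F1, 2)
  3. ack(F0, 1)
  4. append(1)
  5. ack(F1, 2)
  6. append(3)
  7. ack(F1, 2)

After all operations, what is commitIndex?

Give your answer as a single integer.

Answer: 2

Derivation:
Op 1: append 3 -> log_len=3
Op 2: F1 acks idx 2 -> match: F0=0 F1=2; commitIndex=2
Op 3: F0 acks idx 1 -> match: F0=1 F1=2; commitIndex=2
Op 4: append 1 -> log_len=4
Op 5: F1 acks idx 2 -> match: F0=1 F1=2; commitIndex=2
Op 6: append 3 -> log_len=7
Op 7: F1 acks idx 2 -> match: F0=1 F1=2; commitIndex=2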